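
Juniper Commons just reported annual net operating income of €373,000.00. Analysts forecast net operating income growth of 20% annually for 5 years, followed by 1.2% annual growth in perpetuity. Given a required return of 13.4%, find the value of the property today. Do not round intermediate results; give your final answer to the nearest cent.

D_1 = 447600.00000
D_2 = 537120.00000
D_3 = 644544.00000
D_4 = 773452.80000
D_5 = 928143.36000
Terminal value at year 5: TV = D_5×(1+g_2)/(r−g_2) = 939281.08032/0.122 = 7699025.24852
P_0 = D_1/(1+r)^1 + D_2/(1+r)^2 + D_3/(1+r)^3 + D_4/(1+r)^4 + D_5/(1+r)^5 + TV/(1+r)^5
    = 394708.99471 + 417681.47588 + 441990.97977 + 467715.32251 + 494936.84921 + 4105541.73283 = 6322575.35491

€6322575.35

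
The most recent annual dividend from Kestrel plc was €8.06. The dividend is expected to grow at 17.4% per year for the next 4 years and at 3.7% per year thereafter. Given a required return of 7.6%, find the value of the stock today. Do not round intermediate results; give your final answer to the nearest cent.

D_1 = 9.46244
D_2 = 11.10890
D_3 = 13.04185
D_4 = 15.31114
Terminal value at year 4: TV = D_4×(1+g_2)/(r−g_2) = 15.87765/0.039 = 407.11919
P_0 = D_1/(1+r)^1 + D_2/(1+r)^2 + D_3/(1+r)^3 + D_4/(1+r)^4 + TV/(1+r)^4
    = 8.79409 + 9.59504 + 10.46894 + 11.42243 + 303.71937 = 343.99986

€344.00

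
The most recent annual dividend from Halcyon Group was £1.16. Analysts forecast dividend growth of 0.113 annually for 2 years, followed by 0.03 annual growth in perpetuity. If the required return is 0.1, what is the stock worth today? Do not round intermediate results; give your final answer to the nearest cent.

D_1 = 1.29108
D_2 = 1.43697
Terminal value at year 2: TV = D_2×(1+g_2)/(r−g_2) = 1.48008/0.07 = 21.14402
P_0 = D_1/(1+r)^1 + D_2/(1+r)^2 + TV/(1+r)^2
    = 1.17371 + 1.18758 + 17.47439 = 19.83568

£19.84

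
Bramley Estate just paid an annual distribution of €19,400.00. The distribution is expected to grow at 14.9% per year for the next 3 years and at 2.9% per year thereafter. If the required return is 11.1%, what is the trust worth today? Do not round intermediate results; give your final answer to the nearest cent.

D_1 = 22290.60000
D_2 = 25611.89940
D_3 = 29428.07241
Terminal value at year 3: TV = D_3×(1+g_2)/(r−g_2) = 30281.48651/0.082 = 369286.42086
P_0 = D_1/(1+r)^1 + D_2/(1+r)^2 + D_3/(1+r)^3 + TV/(1+r)^3
    = 20063.54635 + 20749.78826 + 21459.50199 + 269290.57990 = 331563.41652

€331563.42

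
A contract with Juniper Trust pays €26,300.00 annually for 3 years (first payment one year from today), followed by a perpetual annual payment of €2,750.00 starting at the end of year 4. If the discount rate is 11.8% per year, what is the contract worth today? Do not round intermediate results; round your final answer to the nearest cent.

PV of 3-year annuity: €26,300.00 × [1 − (1+0.118)^−3] / 0.118 = 63385.89408
Perpetuity value at year 3: €2,750.00 / 0.118 = 23305.08475
PV of perpetuity: 23305.08475 / (1+0.118)^3 = 16677.28213
Total PV = 63385.89408 + 16677.28213 = 80063.17621

€80063.18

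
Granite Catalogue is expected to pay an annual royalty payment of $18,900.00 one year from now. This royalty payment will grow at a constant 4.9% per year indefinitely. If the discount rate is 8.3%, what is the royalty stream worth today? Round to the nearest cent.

Growing perpetuity: P = D₁ / (r − g) = $18,900.0000 / (0.083 − 0.049) = $555,882.35

$555882.35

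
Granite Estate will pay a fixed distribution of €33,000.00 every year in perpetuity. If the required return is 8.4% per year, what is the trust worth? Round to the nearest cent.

Level perpetuity: PV = C / r = €33,000.00 / 0.084 = €392,857.14

€392857.14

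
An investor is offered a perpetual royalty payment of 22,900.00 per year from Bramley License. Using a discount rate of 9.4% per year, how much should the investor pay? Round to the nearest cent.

Level perpetuity: PV = C / r = 22,900.00 / 0.094 = 243,617.02

243617.02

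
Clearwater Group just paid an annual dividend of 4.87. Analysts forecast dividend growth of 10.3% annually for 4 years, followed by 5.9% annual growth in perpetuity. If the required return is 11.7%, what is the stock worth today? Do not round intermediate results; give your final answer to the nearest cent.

103.42

D_1 = 5.37161
D_2 = 5.92489
D_3 = 6.53515
D_4 = 7.20827
Terminal value at year 4: TV = D_4×(1+g_2)/(r−g_2) = 7.63356/0.058 = 131.61306
P_0 = D_1/(1+r)^1 + D_2/(1+r)^2 + D_3/(1+r)^3 + D_4/(1+r)^4 + TV/(1+r)^4
    = 4.80896 + 4.74869 + 4.68917 + 4.63040 + 84.54468 = 103.42190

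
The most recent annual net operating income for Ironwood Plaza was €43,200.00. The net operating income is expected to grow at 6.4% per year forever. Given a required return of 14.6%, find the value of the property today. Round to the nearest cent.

D₁ = D₀ × (1 + g) = €43,200.00 × 1.064 = €45,964.8000
Growing perpetuity: P = D₁ / (r − g) = €45,964.8000 / (0.146 − 0.064) = €560,546.34

€560546.34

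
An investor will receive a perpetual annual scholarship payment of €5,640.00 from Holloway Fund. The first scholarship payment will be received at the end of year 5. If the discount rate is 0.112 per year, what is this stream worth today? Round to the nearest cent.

€32933.81

Value at end of year 4: C / r = €5,640.00 / 0.112 = €50,357.1429
Discount to today: PV = €50,357.1429 / (1 + 0.112)^4 = €50,357.1429 / 1.529041 = €32,933.81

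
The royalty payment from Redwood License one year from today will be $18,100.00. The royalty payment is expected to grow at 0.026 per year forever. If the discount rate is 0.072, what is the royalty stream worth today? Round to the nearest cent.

$393478.26

Growing perpetuity: P = D₁ / (r − g) = $18,100.0000 / (0.072 − 0.026) = $393,478.26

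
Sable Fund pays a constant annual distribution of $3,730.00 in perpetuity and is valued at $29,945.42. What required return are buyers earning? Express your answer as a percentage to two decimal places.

12.46%

P = C/r ⇒ r = C/P = $3,730.00/$29,945.42 = 0.124560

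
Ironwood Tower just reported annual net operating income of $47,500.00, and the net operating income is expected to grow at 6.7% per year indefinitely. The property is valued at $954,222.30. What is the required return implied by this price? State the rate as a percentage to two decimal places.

D₁ = $47,500.00 × 1.067 = $50,682.5000
P = D₁/(r − g) ⇒ r = D₁/P + g = $50,682.5000/$954,222.30 + 0.067 = 0.053114 + 0.067 = 0.120114

12.01%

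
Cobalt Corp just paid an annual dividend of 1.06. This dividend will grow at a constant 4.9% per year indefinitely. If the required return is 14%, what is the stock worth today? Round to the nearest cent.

D₁ = D₀ × (1 + g) = 1.06 × 1.049 = 1.1119
Growing perpetuity: P = D₁ / (r − g) = 1.1119 / (0.14 − 0.049) = 12.22

12.22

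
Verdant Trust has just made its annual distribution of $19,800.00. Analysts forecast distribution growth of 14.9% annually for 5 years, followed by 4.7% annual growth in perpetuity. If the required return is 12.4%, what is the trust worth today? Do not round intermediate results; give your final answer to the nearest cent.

D_1 = 22750.20000
D_2 = 26139.97980
D_3 = 30034.83679
D_4 = 34510.02747
D_5 = 39652.02157
Terminal value at year 5: TV = D_5×(1+g_2)/(r−g_2) = 41515.66658/0.077 = 539164.50102
P_0 = D_1/(1+r)^1 + D_2/(1+r)^2 + D_3/(1+r)^3 + D_4/(1+r)^4 + D_5/(1+r)^5 + TV/(1+r)^5
    = 20240.39146 + 20690.57810 + 21150.77779 + 21621.21324 + 22102.11211 + 300531.31665 = 406336.38936

$406336.39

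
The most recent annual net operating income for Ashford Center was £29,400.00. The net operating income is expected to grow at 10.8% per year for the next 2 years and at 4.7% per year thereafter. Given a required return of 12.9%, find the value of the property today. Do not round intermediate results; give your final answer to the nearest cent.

D_1 = 32575.20000
D_2 = 36093.32160
Terminal value at year 2: TV = D_2×(1+g_2)/(r−g_2) = 37789.70772/0.082 = 460850.09409
P_0 = D_1/(1+r)^1 + D_2/(1+r)^2 + TV/(1+r)^2
    = 28853.14438 + 28316.46056 + 361552.85613 = 418722.46106

£418722.46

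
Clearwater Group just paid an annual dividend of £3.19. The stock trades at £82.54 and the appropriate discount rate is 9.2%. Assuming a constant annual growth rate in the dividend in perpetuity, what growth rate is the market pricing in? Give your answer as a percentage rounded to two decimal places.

P = D₀(1+g)/(r−g) ⇒ P(r−g) = D₀(1+g) ⇒ g(P+D₀) = P·r − D₀
g = (P·r − D₀)/(P + D₀) = (£82.54×0.092 − £3.19) / (£82.54 + £3.19) = 0.051367

5.14%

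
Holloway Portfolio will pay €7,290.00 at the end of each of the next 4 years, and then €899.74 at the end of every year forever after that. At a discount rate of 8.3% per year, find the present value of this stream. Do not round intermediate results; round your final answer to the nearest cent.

€31865.02

PV of 4-year annuity: €7,290.00 × [1 − (1+0.083)^−4] / 0.083 = 23985.04365
Perpetuity value at year 4: €899.74 / 0.083 = 10840.24096
PV of perpetuity: 10840.24096 / (1+0.083)^4 = 7879.97990
Total PV = 23985.04365 + 7879.97990 = 31865.02355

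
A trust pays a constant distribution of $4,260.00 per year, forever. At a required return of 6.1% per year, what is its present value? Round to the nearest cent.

$69836.07

Level perpetuity: PV = C / r = $4,260.00 / 0.061 = $69,836.07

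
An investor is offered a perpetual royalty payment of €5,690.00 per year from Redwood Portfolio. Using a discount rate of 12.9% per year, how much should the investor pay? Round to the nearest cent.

€44108.53

Level perpetuity: PV = C / r = €5,690.00 / 0.129 = €44,108.53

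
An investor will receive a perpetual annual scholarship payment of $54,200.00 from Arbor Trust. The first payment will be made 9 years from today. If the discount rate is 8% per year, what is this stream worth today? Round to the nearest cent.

Value at end of year 8: C / r = $54,200.00 / 0.08 = $677,500.0000
Discount to today: PV = $677,500.0000 / (1 + 0.08)^8 = $677,500.0000 / 1.850930 = $366,032.17

$366032.17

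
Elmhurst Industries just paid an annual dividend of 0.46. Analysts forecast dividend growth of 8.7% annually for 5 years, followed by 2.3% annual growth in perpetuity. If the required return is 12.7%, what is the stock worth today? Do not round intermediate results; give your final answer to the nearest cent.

D_1 = 0.50002
D_2 = 0.54352
D_3 = 0.59081
D_4 = 0.64221
D_5 = 0.69808
Terminal value at year 5: TV = D_5×(1+g_2)/(r−g_2) = 0.71414/0.104 = 6.86670
P_0 = D_1/(1+r)^1 + D_2/(1+r)^2 + D_3/(1+r)^3 + D_4/(1+r)^4 + D_5/(1+r)^5 + TV/(1+r)^5
    = 0.44367 + 0.42793 + 0.41274 + 0.39809 + 0.38396 + 3.77684 = 5.84322

5.84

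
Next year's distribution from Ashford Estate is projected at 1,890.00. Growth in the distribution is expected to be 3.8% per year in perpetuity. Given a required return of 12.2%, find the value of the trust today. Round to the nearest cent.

22500.00

Growing perpetuity: P = D₁ / (r − g) = 1,890.0000 / (0.122 − 0.038) = 22,500.00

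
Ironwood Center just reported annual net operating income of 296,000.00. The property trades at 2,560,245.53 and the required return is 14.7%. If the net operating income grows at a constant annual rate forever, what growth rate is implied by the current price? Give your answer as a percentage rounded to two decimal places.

2.81%

P = D₀(1+g)/(r−g) ⇒ P(r−g) = D₀(1+g) ⇒ g(P+D₀) = P·r − D₀
g = (P·r − D₀)/(P + D₀) = (2,560,245.53×0.147 − 296,000.00) / (2,560,245.53 + 296,000.00) = 0.028133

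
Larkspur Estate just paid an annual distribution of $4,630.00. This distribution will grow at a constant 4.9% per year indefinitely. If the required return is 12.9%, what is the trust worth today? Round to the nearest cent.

$60710.88

D₁ = D₀ × (1 + g) = $4,630.00 × 1.049 = $4,856.8700
Growing perpetuity: P = D₁ / (r − g) = $4,856.8700 / (0.129 − 0.049) = $60,710.88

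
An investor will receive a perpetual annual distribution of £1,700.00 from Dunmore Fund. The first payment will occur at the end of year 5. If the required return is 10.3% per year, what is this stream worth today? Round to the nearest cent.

Value at end of year 4: C / r = £1,700.00 / 0.103 = £16,504.8544
Discount to today: PV = £16,504.8544 / (1 + 0.103)^4 = £16,504.8544 / 1.480137 = £11,150.89

£11150.89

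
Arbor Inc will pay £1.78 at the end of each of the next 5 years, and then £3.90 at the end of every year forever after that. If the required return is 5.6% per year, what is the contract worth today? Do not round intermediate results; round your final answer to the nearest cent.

PV of 5-year annuity: £1.78 × [1 − (1+0.056)^−5] / 0.056 = 7.58031
Perpetuity value at year 5: £3.90 / 0.056 = 69.64286
PV of perpetuity: 69.64286 / (1+0.056)^5 = 53.03432
Total PV = 7.58031 + 53.03432 = 60.61463

£60.61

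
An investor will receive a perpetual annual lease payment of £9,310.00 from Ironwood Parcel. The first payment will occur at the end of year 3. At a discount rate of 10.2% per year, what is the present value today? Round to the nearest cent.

Value at end of year 2: C / r = £9,310.00 / 0.102 = £91,274.5098
Discount to today: PV = £91,274.5098 / (1 + 0.102)^2 = £91,274.5098 / 1.214404 = £75,159.92

£75159.92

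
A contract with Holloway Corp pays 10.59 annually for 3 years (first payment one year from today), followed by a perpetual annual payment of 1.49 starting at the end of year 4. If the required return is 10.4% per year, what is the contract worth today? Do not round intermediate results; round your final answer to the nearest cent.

PV of 3-year annuity: 10.59 × [1 − (1+0.104)^−3] / 0.104 = 26.15141
Perpetuity value at year 3: 1.49 / 0.104 = 14.32692
PV of perpetuity: 14.32692 / (1+0.104)^3 = 10.64745
Total PV = 26.15141 + 10.64745 = 36.79886

36.80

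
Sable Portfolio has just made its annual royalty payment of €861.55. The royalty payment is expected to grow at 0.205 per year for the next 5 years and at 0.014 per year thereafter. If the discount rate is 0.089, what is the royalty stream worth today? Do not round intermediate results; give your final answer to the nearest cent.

€25218.18

D_1 = 1038.16775
D_2 = 1250.99214
D_3 = 1507.44553
D_4 = 1816.47186
D_5 = 2188.84859
Terminal value at year 5: TV = D_5×(1+g_2)/(r−g_2) = 2219.49247/0.075 = 29593.23296
P_0 = D_1/(1+r)^1 + D_2/(1+r)^2 + D_3/(1+r)^3 + D_4/(1+r)^4 + D_5/(1+r)^5 + TV/(1+r)^5
    = 953.32208 + 1054.86971 + 1167.23416 + 1291.56764 + 1429.14509 + 19322.04166 = 25218.18034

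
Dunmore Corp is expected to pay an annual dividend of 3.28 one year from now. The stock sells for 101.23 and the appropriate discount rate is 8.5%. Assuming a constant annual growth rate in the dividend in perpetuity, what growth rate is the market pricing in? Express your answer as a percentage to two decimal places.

P = D₁/(r−g) ⇒ g = r − D₁/P = 0.085 − 3.28/101.23 = 0.052599

5.26%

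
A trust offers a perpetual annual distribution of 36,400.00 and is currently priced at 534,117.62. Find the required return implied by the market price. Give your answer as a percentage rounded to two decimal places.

6.81%

P = C/r ⇒ r = C/P = 36,400.00/534,117.62 = 0.068150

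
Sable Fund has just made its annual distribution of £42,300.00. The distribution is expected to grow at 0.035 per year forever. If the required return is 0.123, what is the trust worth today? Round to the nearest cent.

£497505.68

D₁ = D₀ × (1 + g) = £42,300.00 × 1.035 = £43,780.5000
Growing perpetuity: P = D₁ / (r − g) = £43,780.5000 / (0.123 − 0.035) = £497,505.68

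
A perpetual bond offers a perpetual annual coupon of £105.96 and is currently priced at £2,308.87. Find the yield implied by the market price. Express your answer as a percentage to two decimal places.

P = C/r ⇒ r = C/P = £105.96/£2,308.87 = 0.045893

4.59%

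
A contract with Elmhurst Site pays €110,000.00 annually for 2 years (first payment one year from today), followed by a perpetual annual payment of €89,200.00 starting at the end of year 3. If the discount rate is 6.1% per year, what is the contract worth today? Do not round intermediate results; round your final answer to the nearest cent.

PV of 2-year annuity: €110,000.00 × [1 − (1+0.061)^−2] / 0.061 = 201390.93079
Perpetuity value at year 2: €89,200.00 / 0.061 = 1462295.08197
PV of perpetuity: 1462295.08197 / (1+0.061)^2 = 1298985.34536
Total PV = 201390.93079 + 1298985.34536 = 1500376.27615

€1500376.28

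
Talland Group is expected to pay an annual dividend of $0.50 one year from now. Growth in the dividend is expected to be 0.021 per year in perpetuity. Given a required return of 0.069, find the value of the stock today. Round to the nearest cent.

Growing perpetuity: P = D₁ / (r − g) = $0.5000 / (0.069 − 0.021) = $10.42

$10.42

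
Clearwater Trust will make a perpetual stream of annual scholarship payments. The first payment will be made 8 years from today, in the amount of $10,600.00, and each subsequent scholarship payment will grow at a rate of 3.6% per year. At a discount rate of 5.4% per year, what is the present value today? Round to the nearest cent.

$407520.15

Value at end of year 7: C₁ / (r − g) = $10,600.00 / (0.054 − 0.036) = $588,888.8889
Discount to today: PV = $588,888.8889 / (1 + 0.054)^7 = $588,888.8889 / 1.445055 = $407,520.15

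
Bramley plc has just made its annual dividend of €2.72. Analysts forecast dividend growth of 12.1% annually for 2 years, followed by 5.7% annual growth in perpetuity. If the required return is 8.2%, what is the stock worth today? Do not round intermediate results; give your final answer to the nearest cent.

€129.18

D_1 = 3.04912
D_2 = 3.41806
Terminal value at year 2: TV = D_2×(1+g_2)/(r−g_2) = 3.61289/0.025 = 144.51573
P_0 = D_1/(1+r)^1 + D_2/(1+r)^2 + TV/(1+r)^2
    = 2.81804 + 2.91962 + 123.44133 = 129.17898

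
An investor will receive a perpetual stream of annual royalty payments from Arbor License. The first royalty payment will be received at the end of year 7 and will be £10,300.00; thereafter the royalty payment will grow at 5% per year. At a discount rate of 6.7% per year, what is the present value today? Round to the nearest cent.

£410583.78

Value at end of year 6: C₁ / (r − g) = £10,300.00 / (0.067 − 0.05) = £605,882.3529
Discount to today: PV = £605,882.3529 / (1 + 0.067)^6 = £605,882.3529 / 1.475661 = £410,583.78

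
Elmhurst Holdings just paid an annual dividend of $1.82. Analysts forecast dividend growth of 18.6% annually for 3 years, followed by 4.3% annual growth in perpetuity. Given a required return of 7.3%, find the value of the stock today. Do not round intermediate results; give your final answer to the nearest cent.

$92.14

D_1 = 2.15852
D_2 = 2.56000
D_3 = 3.03617
Terminal value at year 3: TV = D_3×(1+g_2)/(r−g_2) = 3.16672/0.03 = 105.55736
P_0 = D_1/(1+r)^1 + D_2/(1+r)^2 + D_3/(1+r)^3 + TV/(1+r)^3
    = 2.01167 + 2.22352 + 2.45769 + 85.44553 = 92.13840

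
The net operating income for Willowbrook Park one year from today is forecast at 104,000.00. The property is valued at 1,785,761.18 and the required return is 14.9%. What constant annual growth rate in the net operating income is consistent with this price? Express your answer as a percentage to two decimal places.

P = D₁/(r−g) ⇒ g = r − D₁/P = 0.149 − 104,000.00/1,785,761.18 = 0.090762

9.08%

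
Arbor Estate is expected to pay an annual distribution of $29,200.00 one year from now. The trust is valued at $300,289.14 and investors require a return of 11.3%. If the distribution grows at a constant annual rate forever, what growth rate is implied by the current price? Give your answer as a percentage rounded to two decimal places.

P = D₁/(r−g) ⇒ g = r − D₁/P = 0.113 − $29,200.00/$300,289.14 = 0.015760

1.58%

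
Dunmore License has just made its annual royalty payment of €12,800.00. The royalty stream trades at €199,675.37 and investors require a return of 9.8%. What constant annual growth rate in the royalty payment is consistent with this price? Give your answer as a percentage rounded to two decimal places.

3.19%

P = D₀(1+g)/(r−g) ⇒ P(r−g) = D₀(1+g) ⇒ g(P+D₀) = P·r − D₀
g = (P·r − D₀)/(P + D₀) = (€199,675.37×0.098 − €12,800.00) / (€199,675.37 + €12,800.00) = 0.031854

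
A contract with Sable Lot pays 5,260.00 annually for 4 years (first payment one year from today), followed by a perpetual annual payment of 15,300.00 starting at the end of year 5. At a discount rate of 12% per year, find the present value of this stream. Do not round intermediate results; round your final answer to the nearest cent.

PV of 4-year annuity: 5,260.00 × [1 − (1+0.12)^−4] / 0.12 = 15976.45756
Perpetuity value at year 4: 15,300.00 / 0.12 = 127500.00000
PV of perpetuity: 127500.00000 / (1+0.12)^4 = 81028.55500
Total PV = 15976.45756 + 81028.55500 = 97005.01256

97005.01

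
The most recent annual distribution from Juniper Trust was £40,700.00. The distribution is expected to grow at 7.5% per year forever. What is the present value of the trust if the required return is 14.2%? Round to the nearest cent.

D₁ = D₀ × (1 + g) = £40,700.00 × 1.075 = £43,752.5000
Growing perpetuity: P = D₁ / (r − g) = £43,752.5000 / (0.142 − 0.075) = £653,022.39

£653022.39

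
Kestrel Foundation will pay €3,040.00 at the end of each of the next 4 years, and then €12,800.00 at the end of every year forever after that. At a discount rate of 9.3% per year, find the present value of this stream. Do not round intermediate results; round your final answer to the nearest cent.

€106221.84

PV of 4-year annuity: €3,040.00 × [1 − (1+0.093)^−4] / 0.093 = 9784.24312
Perpetuity value at year 4: €12,800.00 / 0.093 = 137634.40860
PV of perpetuity: 137634.40860 / (1+0.093)^4 = 96437.59546
Total PV = 9784.24312 + 96437.59546 = 106221.83858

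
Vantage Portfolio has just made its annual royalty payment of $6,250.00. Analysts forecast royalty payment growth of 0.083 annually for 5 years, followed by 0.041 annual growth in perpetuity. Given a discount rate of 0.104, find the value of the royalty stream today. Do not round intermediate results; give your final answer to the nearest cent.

D_1 = 6768.75000
D_2 = 7330.55625
D_3 = 7938.99242
D_4 = 8597.92879
D_5 = 9311.55688
Terminal value at year 5: TV = D_5×(1+g_2)/(r−g_2) = 9693.33071/0.063 = 153862.39224
P_0 = D_1/(1+r)^1 + D_2/(1+r)^2 + D_3/(1+r)^3 + D_4/(1+r)^4 + D_5/(1+r)^5 + TV/(1+r)^5
    = 6131.11413 + 6014.48968 + 5900.08362 + 5787.85377 + 5677.75873 + 93818.20373 = 123329.50366

$123329.50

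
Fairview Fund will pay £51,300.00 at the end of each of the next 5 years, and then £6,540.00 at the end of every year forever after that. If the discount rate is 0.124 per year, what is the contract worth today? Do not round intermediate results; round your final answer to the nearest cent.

PV of 5-year annuity: £51,300.00 × [1 − (1+0.124)^−5] / 0.124 = 183107.11766
Perpetuity value at year 5: £6,540.00 / 0.124 = 52741.93548
PV of perpetuity: 52741.93548 / (1+0.124)^5 = 29398.45499
Total PV = 183107.11766 + 29398.45499 = 212505.57265

£212505.57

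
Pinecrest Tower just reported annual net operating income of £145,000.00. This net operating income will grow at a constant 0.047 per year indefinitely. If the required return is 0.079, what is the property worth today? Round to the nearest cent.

D₁ = D₀ × (1 + g) = £145,000.00 × 1.047 = £151,815.0000
Growing perpetuity: P = D₁ / (r − g) = £151,815.0000 / (0.079 − 0.047) = £4,744,218.75

£4744218.75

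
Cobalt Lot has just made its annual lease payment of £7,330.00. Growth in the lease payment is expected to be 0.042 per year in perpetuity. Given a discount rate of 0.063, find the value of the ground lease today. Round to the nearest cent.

£363707.62

D₁ = D₀ × (1 + g) = £7,330.00 × 1.042 = £7,637.8600
Growing perpetuity: P = D₁ / (r − g) = £7,637.8600 / (0.063 − 0.042) = £363,707.62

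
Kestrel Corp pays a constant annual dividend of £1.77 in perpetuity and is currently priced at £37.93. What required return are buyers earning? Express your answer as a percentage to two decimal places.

P = C/r ⇒ r = C/P = £1.77/£37.93 = 0.046665

4.67%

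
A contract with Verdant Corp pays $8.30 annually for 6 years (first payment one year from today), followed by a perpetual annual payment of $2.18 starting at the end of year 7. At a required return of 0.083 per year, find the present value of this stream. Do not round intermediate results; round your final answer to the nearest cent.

$54.30

PV of 6-year annuity: $8.30 × [1 − (1+0.083)^−6] / 0.083 = 38.02318
Perpetuity value at year 6: $2.18 / 0.083 = 26.26506
PV of perpetuity: 26.26506 / (1+0.083)^6 = 16.27825
Total PV = 38.02318 + 16.27825 = 54.30143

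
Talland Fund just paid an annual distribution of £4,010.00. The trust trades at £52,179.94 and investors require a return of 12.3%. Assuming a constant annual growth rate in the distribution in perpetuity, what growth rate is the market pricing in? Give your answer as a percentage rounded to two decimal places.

4.29%

P = D₀(1+g)/(r−g) ⇒ P(r−g) = D₀(1+g) ⇒ g(P+D₀) = P·r − D₀
g = (P·r − D₀)/(P + D₀) = (£52,179.94×0.123 − £4,010.00) / (£52,179.94 + £4,010.00) = 0.042857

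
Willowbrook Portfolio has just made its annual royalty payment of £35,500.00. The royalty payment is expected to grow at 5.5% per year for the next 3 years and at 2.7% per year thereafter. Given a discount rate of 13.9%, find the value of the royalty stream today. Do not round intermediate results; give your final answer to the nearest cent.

D_1 = 37452.50000
D_2 = 39512.38750
D_3 = 41685.56881
Terminal value at year 3: TV = D_3×(1+g_2)/(r−g_2) = 42811.07917/0.112 = 382241.77831
P_0 = D_1/(1+r)^1 + D_2/(1+r)^2 + D_3/(1+r)^3 + TV/(1+r)^3
    = 32881.91396 + 30456.90889 + 28210.74529 + 258682.45900 = 350232.02714

£350232.03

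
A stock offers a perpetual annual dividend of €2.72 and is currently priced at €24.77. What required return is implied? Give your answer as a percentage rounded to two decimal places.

P = C/r ⇒ r = C/P = €2.72/€24.77 = 0.109810

10.98%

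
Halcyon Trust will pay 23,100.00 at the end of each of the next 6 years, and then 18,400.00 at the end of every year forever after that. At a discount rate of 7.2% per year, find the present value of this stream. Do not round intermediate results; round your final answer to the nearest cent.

277820.64

PV of 6-year annuity: 23,100.00 × [1 − (1+0.072)^−6] / 0.072 = 109430.51574
Perpetuity value at year 6: 18,400.00 / 0.072 = 255555.55556
PV of perpetuity: 255555.55556 / (1+0.072)^6 = 168390.12310
Total PV = 109430.51574 + 168390.12310 = 277820.63884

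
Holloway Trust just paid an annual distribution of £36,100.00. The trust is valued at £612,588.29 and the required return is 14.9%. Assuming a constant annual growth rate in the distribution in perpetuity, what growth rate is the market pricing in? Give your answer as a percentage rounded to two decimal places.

P = D₀(1+g)/(r−g) ⇒ P(r−g) = D₀(1+g) ⇒ g(P+D₀) = P·r − D₀
g = (P·r − D₀)/(P + D₀) = (£612,588.29×0.149 − £36,100.00) / (£612,588.29 + £36,100.00) = 0.085057

8.51%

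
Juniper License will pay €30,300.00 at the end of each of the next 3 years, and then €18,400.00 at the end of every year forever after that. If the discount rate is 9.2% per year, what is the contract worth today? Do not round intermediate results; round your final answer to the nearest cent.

€230015.36

PV of 3-year annuity: €30,300.00 × [1 − (1+0.092)^−3] / 0.092 = 76425.66379
Perpetuity value at year 3: €18,400.00 / 0.092 = 200000.00000
PV of perpetuity: 200000.00000 / (1+0.092)^3 = 153589.69592
Total PV = 76425.66379 + 153589.69592 = 230015.35971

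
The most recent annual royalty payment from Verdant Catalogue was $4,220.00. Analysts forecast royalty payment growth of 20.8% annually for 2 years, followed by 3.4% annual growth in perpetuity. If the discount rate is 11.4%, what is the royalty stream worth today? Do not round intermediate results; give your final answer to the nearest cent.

D_1 = 5097.76000
D_2 = 6158.09408
Terminal value at year 2: TV = D_2×(1+g_2)/(r−g_2) = 6367.46928/0.08 = 79593.36598
P_0 = D_1/(1+r)^1 + D_2/(1+r)^2 + TV/(1+r)^2
    = 4576.08618 + 4962.21912 + 64136.68214 = 73674.98743

$73674.99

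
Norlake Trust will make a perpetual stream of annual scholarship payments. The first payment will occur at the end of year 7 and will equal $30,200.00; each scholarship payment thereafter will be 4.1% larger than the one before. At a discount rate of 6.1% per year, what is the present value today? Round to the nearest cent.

Value at end of year 6: C₁ / (r − g) = $30,200.00 / (0.061 − 0.041) = $1,510,000.0000
Discount to today: PV = $1,510,000.0000 / (1 + 0.061)^6 = $1,510,000.0000 / 1.426567 = $1,058,484.84

$1058484.84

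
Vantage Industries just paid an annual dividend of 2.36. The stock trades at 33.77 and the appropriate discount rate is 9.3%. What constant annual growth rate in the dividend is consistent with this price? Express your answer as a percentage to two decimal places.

2.16%

P = D₀(1+g)/(r−g) ⇒ P(r−g) = D₀(1+g) ⇒ g(P+D₀) = P·r − D₀
g = (P·r − D₀)/(P + D₀) = (33.77×0.093 − 2.36) / (33.77 + 2.36) = 0.021606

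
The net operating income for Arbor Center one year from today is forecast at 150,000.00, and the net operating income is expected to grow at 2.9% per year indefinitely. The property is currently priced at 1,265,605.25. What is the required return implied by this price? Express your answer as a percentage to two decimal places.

14.75%

P = D₁/(r − g) ⇒ r = D₁/P + g = 150,000.0000/1,265,605.25 + 0.029 = 0.118520 + 0.029 = 0.147520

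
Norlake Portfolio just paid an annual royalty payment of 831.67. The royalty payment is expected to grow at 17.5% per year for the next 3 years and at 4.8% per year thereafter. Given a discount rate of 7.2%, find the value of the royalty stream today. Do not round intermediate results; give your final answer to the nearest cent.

D_1 = 977.21225
D_2 = 1148.22439
D_3 = 1349.16366
Terminal value at year 3: TV = D_3×(1+g_2)/(r−g_2) = 1413.92352/0.024 = 58913.47994
P_0 = D_1/(1+r)^1 + D_2/(1+r)^2 + D_3/(1+r)^3 + TV/(1+r)^3
    = 911.57859 + 999.16497 + 1095.16683 + 47822.28470 = 50828.19508

50828.20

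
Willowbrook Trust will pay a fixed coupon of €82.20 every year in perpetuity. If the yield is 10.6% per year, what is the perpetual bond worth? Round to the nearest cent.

Level perpetuity: PV = C / r = €82.20 / 0.106 = €775.47

€775.47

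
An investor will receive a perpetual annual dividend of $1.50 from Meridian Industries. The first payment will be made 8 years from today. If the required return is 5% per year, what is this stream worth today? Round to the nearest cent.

Value at end of year 7: C / r = $1.50 / 0.05 = $30.0000
Discount to today: PV = $30.0000 / (1 + 0.05)^7 = $30.0000 / 1.407100 = $21.32

$21.32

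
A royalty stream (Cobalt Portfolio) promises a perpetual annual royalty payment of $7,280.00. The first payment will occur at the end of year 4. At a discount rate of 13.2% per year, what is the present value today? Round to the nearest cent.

$38020.53

Value at end of year 3: C / r = $7,280.00 / 0.132 = $55,151.5152
Discount to today: PV = $55,151.5152 / (1 + 0.132)^3 = $55,151.5152 / 1.450572 = $38,020.53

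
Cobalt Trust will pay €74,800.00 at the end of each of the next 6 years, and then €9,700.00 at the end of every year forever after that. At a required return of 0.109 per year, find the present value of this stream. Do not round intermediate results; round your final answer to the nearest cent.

PV of 6-year annuity: €74,800.00 × [1 − (1+0.109)^−6] / 0.109 = 317357.92581
Perpetuity value at year 6: €9,700.00 / 0.109 = 88990.82569
PV of perpetuity: 88990.82569 / (1+0.109)^6 = 47836.12141
Total PV = 317357.92581 + 47836.12141 = 365194.04721

€365194.05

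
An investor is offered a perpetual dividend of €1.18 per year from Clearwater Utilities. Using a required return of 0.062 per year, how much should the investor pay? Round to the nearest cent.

€19.03

Level perpetuity: PV = C / r = €1.18 / 0.062 = €19.03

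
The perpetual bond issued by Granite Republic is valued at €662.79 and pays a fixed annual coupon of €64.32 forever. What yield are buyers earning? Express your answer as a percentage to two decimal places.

9.70%

P = C/r ⇒ r = C/P = €64.32/€662.79 = 0.097044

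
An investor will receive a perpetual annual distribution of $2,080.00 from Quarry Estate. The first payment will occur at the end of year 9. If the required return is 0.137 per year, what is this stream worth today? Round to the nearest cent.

Value at end of year 8: C / r = $2,080.00 / 0.137 = $15,182.4818
Discount to today: PV = $15,182.4818 / (1 + 0.137)^8 = $15,182.4818 / 2.793082 = $5,435.74

$5435.74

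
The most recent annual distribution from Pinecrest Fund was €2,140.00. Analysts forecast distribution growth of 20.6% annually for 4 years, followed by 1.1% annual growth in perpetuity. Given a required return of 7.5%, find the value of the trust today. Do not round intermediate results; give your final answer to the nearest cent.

D_1 = 2580.84000
D_2 = 3112.49304
D_3 = 3753.66661
D_4 = 4526.92193
Terminal value at year 4: TV = D_4×(1+g_2)/(r−g_2) = 4576.71807/0.064 = 71511.21982
P_0 = D_1/(1+r)^1 + D_2/(1+r)^2 + D_3/(1+r)^3 + D_4/(1+r)^4 + TV/(1+r)^4
    = 2400.78140 + 2693.34173 + 3021.55361 + 3389.76154 + 53547.63928 = 65053.07756

€65053.08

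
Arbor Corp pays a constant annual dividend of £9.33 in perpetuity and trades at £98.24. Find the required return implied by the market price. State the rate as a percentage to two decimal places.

9.50%

P = C/r ⇒ r = C/P = £9.33/£98.24 = 0.094971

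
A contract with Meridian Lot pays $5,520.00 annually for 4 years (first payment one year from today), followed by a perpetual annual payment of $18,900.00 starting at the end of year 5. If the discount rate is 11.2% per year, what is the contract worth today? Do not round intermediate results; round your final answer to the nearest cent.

PV of 4-year annuity: $5,520.00 × [1 − (1+0.112)^−4] / 0.112 = 17052.62686
Perpetuity value at year 4: $18,900.00 / 0.112 = 168750.00000
PV of perpetuity: 168750.00000 / (1+0.112)^4 = 110363.28846
Total PV = 17052.62686 + 110363.28846 = 127415.91532

$127415.92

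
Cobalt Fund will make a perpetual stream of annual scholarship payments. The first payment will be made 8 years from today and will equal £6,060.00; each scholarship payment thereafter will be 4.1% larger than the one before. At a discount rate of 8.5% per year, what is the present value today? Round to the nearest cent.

£77805.77

Value at end of year 7: C₁ / (r − g) = £6,060.00 / (0.085 − 0.041) = £137,727.2727
Discount to today: PV = £137,727.2727 / (1 + 0.085)^7 = £137,727.2727 / 1.770142 = £77,805.77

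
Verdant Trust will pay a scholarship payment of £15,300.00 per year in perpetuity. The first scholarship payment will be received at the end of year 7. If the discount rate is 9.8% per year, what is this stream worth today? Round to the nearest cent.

£89094.59

Value at end of year 6: C / r = £15,300.00 / 0.098 = £156,122.4490
Discount to today: PV = £156,122.4490 / (1 + 0.098)^6 = £156,122.4490 / 1.752323 = £89,094.59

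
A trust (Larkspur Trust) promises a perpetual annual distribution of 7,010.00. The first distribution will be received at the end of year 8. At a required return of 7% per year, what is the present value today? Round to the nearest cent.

62363.94

Value at end of year 7: C / r = 7,010.00 / 0.07 = 100,142.8571
Discount to today: PV = 100,142.8571 / (1 + 0.07)^7 = 100,142.8571 / 1.605781 = 62,363.94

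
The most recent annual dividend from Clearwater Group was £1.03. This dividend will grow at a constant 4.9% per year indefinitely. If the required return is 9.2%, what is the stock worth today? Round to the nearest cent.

D₁ = D₀ × (1 + g) = £1.03 × 1.049 = £1.0805
Growing perpetuity: P = D₁ / (r − g) = £1.0805 / (0.092 − 0.049) = £25.13

£25.13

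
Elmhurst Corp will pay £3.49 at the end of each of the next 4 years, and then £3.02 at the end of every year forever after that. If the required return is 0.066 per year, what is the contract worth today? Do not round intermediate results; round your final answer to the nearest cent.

PV of 4-year annuity: £3.49 × [1 − (1+0.066)^−4] / 0.066 = 11.92890
Perpetuity value at year 4: £3.02 / 0.066 = 45.75758
PV of perpetuity: 45.75758 / (1+0.066)^4 = 35.43514
Total PV = 11.92890 + 35.43514 = 47.36405

£47.36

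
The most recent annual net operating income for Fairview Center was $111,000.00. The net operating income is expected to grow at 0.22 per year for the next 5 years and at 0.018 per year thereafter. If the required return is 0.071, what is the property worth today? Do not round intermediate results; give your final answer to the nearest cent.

D_1 = 135420.00000
D_2 = 165212.40000
D_3 = 201559.12800
D_4 = 245902.13616
D_5 = 300000.60612
Terminal value at year 5: TV = D_5×(1+g_2)/(r−g_2) = 305400.61703/0.053 = 5762275.79293
P_0 = D_1/(1+r)^1 + D_2/(1+r)^2 + D_3/(1+r)^3 + D_4/(1+r)^4 + D_5/(1+r)^5 + TV/(1+r)^5
    = 126442.57703 + 144033.56114 + 164071.84369 + 186897.89850 + 212899.56692 + 4089278.47408 = 4923623.92135

$4923623.92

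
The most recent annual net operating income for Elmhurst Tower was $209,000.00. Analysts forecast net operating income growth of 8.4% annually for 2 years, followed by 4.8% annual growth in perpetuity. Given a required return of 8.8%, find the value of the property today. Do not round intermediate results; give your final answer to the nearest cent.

$5851308.46

D_1 = 226556.00000
D_2 = 245586.70400
Terminal value at year 2: TV = D_2×(1+g_2)/(r−g_2) = 257374.86579/0.04 = 6434371.64480
P_0 = D_1/(1+r)^1 + D_2/(1+r)^2 + TV/(1+r)^2
    = 208231.61765 + 207466.06023 + 5435610.77801 = 5851308.45588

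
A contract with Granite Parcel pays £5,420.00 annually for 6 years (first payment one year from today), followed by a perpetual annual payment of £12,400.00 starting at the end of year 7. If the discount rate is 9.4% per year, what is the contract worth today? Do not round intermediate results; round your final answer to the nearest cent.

PV of 6-year annuity: £5,420.00 × [1 − (1+0.094)^−6] / 0.094 = 24026.42782
Perpetuity value at year 6: £12,400.00 / 0.094 = 131914.89362
PV of perpetuity: 131914.89362 / (1+0.094)^6 = 76946.68238
Total PV = 24026.42782 + 76946.68238 = 100973.11019

£100973.11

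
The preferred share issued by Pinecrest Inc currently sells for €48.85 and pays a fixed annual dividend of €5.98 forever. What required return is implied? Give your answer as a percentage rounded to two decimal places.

12.24%

P = C/r ⇒ r = C/P = €5.98/€48.85 = 0.122416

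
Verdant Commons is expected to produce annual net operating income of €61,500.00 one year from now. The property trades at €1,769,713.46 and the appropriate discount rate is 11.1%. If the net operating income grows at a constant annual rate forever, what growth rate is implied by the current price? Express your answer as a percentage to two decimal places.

P = D₁/(r−g) ⇒ g = r − D₁/P = 0.111 − €61,500.00/€1,769,713.46 = 0.076249

7.62%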